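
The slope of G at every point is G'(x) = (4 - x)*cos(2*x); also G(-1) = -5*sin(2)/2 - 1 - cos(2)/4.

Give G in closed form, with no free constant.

G(x) = -x*sin(2*x)/2 + 2*sin(2*x) - cos(2*x)/4 - 1

Since d/dx undoes antidifferentiation here, G(x) must give back the stated G'(x).
A general antiderivative is -x*sin(2*x)/2 + 2*sin(2*x) - cos(2*x)/4 + C.
The condition gives C = -5*sin(2)/2 - 1 - cos(2)/4 - (-5*sin(2)/2 - cos(2)/4) = -1.
So G(x) = -x*sin(2*x)/2 + 2*sin(2*x) - cos(2*x)/4 - 1.
Check: d/dx[-x*sin(2*x)/2 + 2*sin(2*x) - cos(2*x)/4 - 1] = -x*cos(2*x) + 4*cos(2*x), which equals G'(x).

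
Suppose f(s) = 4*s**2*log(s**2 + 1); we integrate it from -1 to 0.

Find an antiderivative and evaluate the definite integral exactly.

Antiderivative: F(s) = 4*(3*s**3*log(s**2 + 1) - 2*s**3 + 6*s - 6*atan(s))/9; value = -2*pi/3 + 4*log(2)/3 + 16/9

An antiderivative F(s) passes only if d/ds[F] lands on f(s) exactly.
F(s) = 4*(3*s**3*log(s**2 + 1) - 2*s**3 + 6*s - 6*atan(s))/9 is an antiderivative of f.
Check: d/ds[4*(3*s**3*log(s**2 + 1) - 2*s**3 + 6*s - 6*atan(s))/9] = 4*s**2*log(s**2 + 1) = f(s).
F(0) = 0; F(-1) = -16/9 - 4*log(2)/3 + 2*pi/3.
Integral = F(0) - F(-1) = -2*pi/3 + 4*log(2)/3 + 16/9.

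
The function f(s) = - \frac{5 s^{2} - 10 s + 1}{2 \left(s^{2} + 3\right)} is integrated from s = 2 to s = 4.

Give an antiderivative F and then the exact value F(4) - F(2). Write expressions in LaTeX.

A candidate is checked by its d/ds: the result must match f(s).
F(s) = \frac{- 15 s + 15 \log{\left(s^{2} + 3 \right)} + 14 \sqrt{3} \operatorname{atan}{\left(\frac{\sqrt{3} s}{3} \right)}}{6} is an antiderivative of f.
Check: d/ds[\frac{- 15 s + 15 \log{\left(s^{2} + 3 \right)} + 14 \sqrt{3} \operatorname{atan}{\left(\frac{\sqrt{3} s}{3} \right)}}{6}] = \frac{- 5 s^{2} + 10 s - 1}{2 s^{2} + 6}, which equals f(s).
F(4) = -10 + \frac{7 \sqrt{3} \operatorname{atan}{\left(\frac{4 \sqrt{3}}{3} \right)}}{3} + \frac{5 \log{\left(19 \right)}}{2}; F(2) = -5 + \frac{7 \sqrt{3} \operatorname{atan}{\left(\frac{2 \sqrt{3}}{3} \right)}}{3} + \frac{5 \log{\left(7 \right)}}{2}.
Integral = F(4) - F(2) = -5 - \frac{5 \log{\left(7 \right)}}{2} - \frac{7 \sqrt{3} \operatorname{atan}{\left(\frac{2 \sqrt{3}}{3} \right)}}{3} + \frac{7 \sqrt{3} \operatorname{atan}{\left(\frac{4 \sqrt{3}}{3} \right)}}{3} + \frac{5 \log{\left(19 \right)}}{2}.

Antiderivative: F(s) = \frac{- 15 s + 15 \log{\left(s^{2} + 3 \right)} + 14 \sqrt{3} \operatorname{atan}{\left(\frac{\sqrt{3} s}{3} \right)}}{6}; value = -5 - \frac{5 \log{\left(7 \right)}}{2} - \frac{7 \sqrt{3} \operatorname{atan}{\left(\frac{2 \sqrt{3}}{3} \right)}}{3} + \frac{7 \sqrt{3} \operatorname{atan}{\left(\frac{4 \sqrt{3}}{3} \right)}}{3} + \frac{5 \log{\left(19 \right)}}{2}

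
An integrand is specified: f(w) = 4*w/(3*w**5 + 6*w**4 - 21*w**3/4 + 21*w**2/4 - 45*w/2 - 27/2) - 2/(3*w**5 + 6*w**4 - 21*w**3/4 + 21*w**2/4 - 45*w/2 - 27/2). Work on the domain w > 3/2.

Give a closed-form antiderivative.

Factor the denominator (3*(w + 3)*(2*w - 3)*(2*w + 1)*(w**2 + 2)) and decompose: f = -8*(73*w + 67)/(5049*(w**2 + 2)) + 32/(135*(2*w + 1)) + 32/(459*(2*w - 3)) - 56/(1485*(w + 3)); each piece integrates to a log, atan, or power term.
Check: d/dw[16*log(w - 3/2)/459 + 16*log(w + 1/2)/135 - 56*log(w + 3)/1485 - 292*log(w**2 + 2)/5049 - 268*sqrt(2)*atan(sqrt(2)*w/2)/5049] = (16*w - 8)/(12*w**5 + 24*w**4 - 21*w**3 + 21*w**2 - 90*w - 54), which equals f(w).

An antiderivative is F(w) = 16*log(w - 3/2)/459 + 16*log(w + 1/2)/135 - 56*log(w + 3)/1485 - 292*log(w**2 + 2)/5049 - 268*sqrt(2)*atan(sqrt(2)*w/2)/5049.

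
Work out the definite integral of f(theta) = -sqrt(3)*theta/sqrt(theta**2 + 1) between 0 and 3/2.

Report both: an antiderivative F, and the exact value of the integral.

Antiderivative: F(theta) = -sqrt(3*theta**2 + 3); value = -sqrt(39)/2 + sqrt(3)

f matches the chain-rule pattern g'(h)*h' with inner function h(theta) = 3*theta**2 + 3; substituting u = h(theta) collapses the integral.
F(theta) = -sqrt(3*theta**2 + 3) is an antiderivative of f.
Check: d/dtheta[-sqrt(3*theta**2 + 3)] = -sqrt(3)*theta/sqrt(theta**2 + 1) = f(theta).
F(3/2) = -sqrt(39)/2; F(0) = -sqrt(3).
Integral = F(3/2) - F(0) = -sqrt(39)/2 + sqrt(3).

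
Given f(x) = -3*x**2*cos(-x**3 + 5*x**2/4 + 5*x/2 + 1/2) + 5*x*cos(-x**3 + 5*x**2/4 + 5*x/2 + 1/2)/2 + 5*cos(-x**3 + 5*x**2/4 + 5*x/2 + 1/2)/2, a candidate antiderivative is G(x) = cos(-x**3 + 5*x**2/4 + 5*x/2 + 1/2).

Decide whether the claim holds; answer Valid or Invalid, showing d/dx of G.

d/dx[G] = 3*x**2*sin(-x**3 + 5*x**2/4 + 5*x/2 + 1/2) - 5*x*sin(-x**3 + 5*x**2/4 + 5*x/2 + 1/2)/2 - 5*sin(-x**3 + 5*x**2/4 + 5*x/2 + 1/2)/2
d/dx[G] - f(x) = 3*x**2*sin(-x**3 + 5*x**2/4 + 5*x/2 + 1/2) + 3*x**2*cos(-x**3 + 5*x**2/4 + 5*x/2 + 1/2) - 5*x*sin(-x**3 + 5*x**2/4 + 5*x/2 + 1/2)/2 - 5*x*cos(-x**3 + 5*x**2/4 + 5*x/2 + 1/2)/2 - 5*sin(-x**3 + 5*x**2/4 + 5*x/2 + 1/2)/2 - 5*cos(-x**3 + 5*x**2/4 + 5*x/2 + 1/2)/2 != 0.

Invalid: d/dx[G] - f = 3*x**2*sin(-x**3 + 5*x**2/4 + 5*x/2 + 1/2) + 3*x**2*cos(-x**3 + 5*x**2/4 + 5*x/2 + 1/2) - 5*x*sin(-x**3 + 5*x**2/4 + 5*x/2 + 1/2)/2 - 5*x*cos(-x**3 + 5*x**2/4 + 5*x/2 + 1/2)/2 - 5*sin(-x**3 + 5*x**2/4 + 5*x/2 + 1/2)/2 - 5*cos(-x**3 + 5*x**2/4 + 5*x/2 + 1/2)/2, which is not 0.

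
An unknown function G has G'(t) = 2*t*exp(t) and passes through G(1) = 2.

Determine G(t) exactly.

G(t) = (2*t - 2)*exp(t) + 2

G'(t) has the shape u'v + uv' for u = 2*t - 2 and v = exp(t) — it is the derivative of the product u*v.
A general antiderivative is (2*t - 2)*exp(t) + C.
The condition gives C = 2 - (0) = 2.
So G(t) = (2*t - 2)*exp(t) + 2.
Check: d/dt[(2*t - 2)*exp(t) + 2] = 2*t*exp(t) = G'(t).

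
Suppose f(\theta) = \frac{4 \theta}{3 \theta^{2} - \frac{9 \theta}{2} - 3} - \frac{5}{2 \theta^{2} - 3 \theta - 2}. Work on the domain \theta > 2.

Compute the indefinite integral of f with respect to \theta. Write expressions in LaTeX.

Factor the denominator (3 \left(\theta - 2\right) \left(2 \theta + 1\right)) and decompose: f = \frac{38}{15 \left(2 \theta + 1\right)} + \frac{1}{15 \left(\theta - 2\right)}; each piece integrates to a log, atan, or power term.
Check: d/d\theta[\frac{\log{\left(\theta - 2 \right)}}{15} + \frac{19 \log{\left(\theta + \frac{1}{2} \right)}}{15}] = \frac{8 \theta - 15}{6 \theta^{2} - 9 \theta - 6}, which equals f(\theta).

F(\theta) = \frac{\log{\left(\theta - 2 \right)}}{15} + \frac{19 \log{\left(\theta + \frac{1}{2} \right)}}{15} + C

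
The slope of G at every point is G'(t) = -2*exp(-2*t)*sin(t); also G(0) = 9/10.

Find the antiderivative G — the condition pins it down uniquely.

G(t) = (5*exp(2*t) + 8*sin(t) + 4*cos(t))*exp(-2*t)/10

The proposed G(t) is checked by its d/dt: the result must match the given G'(t).
A general antiderivative is 4*exp(-2*t)*sin(t)/5 + 2*exp(-2*t)*cos(t)/5 + C.
The condition gives C = 9/10 - (2/5) = 1/2.
So G(t) = (5*exp(2*t) + 8*sin(t) + 4*cos(t))*exp(-2*t)/10.
Check: d/dt[(5*exp(2*t) + 8*sin(t) + 4*cos(t))*exp(-2*t)/10] = -2*exp(-2*t)*sin(t) = G'(t).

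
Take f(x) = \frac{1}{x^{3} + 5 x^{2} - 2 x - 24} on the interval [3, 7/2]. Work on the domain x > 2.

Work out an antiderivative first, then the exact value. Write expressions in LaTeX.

Antiderivative: F(x) = \frac{\log{\left(x - 2 \right)} - 6 \log{\left(x + 3 \right)} + 5 \log{\left(x + 4 \right)}}{30}; value = - \frac{\log{\left(\frac{13}{2} \right)}}{5} - \frac{\log{\left(7 \right)}}{6} + \frac{\log{\left(\frac{3}{2} \right)}}{30} + \frac{\log{\left(\frac{15}{2} \right)}}{6} + \frac{\log{\left(6 \right)}}{5}

Factor the denominator (\left(x - 2\right) \left(x + 3\right) \left(x + 4\right)) and decompose: f = \frac{1}{6 \left(x + 4\right)} - \frac{1}{5 \left(x + 3\right)} + \frac{1}{30 \left(x - 2\right)}; each piece integrates to a log, atan, or power term.
F(x) = \frac{\log{\left(x - 2 \right)} - 6 \log{\left(x + 3 \right)} + 5 \log{\left(x + 4 \right)}}{30} is an antiderivative of f.
Check: d/dx[\frac{\log{\left(x - 2 \right)} - 6 \log{\left(x + 3 \right)} + 5 \log{\left(x + 4 \right)}}{30}] = \frac{1}{x^{3} + 5 x^{2} - 2 x - 24} = f(x).
F(7/2) = - \frac{\log{\left(\frac{13}{2} \right)}}{5} + \frac{\log{\left(\frac{3}{2} \right)}}{30} + \frac{\log{\left(\frac{15}{2} \right)}}{6}; F(3) = - \frac{\log{\left(6 \right)}}{5} + \frac{\log{\left(7 \right)}}{6}.
Integral = F(7/2) - F(3) = - \frac{\log{\left(\frac{13}{2} \right)}}{5} - \frac{\log{\left(7 \right)}}{6} + \frac{\log{\left(\frac{3}{2} \right)}}{30} + \frac{\log{\left(\frac{15}{2} \right)}}{6} + \frac{\log{\left(6 \right)}}{5}.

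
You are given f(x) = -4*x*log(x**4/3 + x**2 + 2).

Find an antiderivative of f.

For F(x) to be correct the identity F'(x) - f(x) = 0 must hold.
Check: d/dx[-2*x**2*log(x**4/3 + x**2 + 2) + 4*x**2 - 3*log(x**4 + 3*x**2 + 6) - 2*sqrt(15)*atan(2*sqrt(15)*x**2/15 + sqrt(15)/5)] = -4*x*log(x**4/3 + x**2 + 2) = f(x).

An antiderivative is F(x) = -2*x**2*log(x**4/3 + x**2 + 2) + 4*x**2 - 3*log(x**4 + 3*x**2 + 6) - 2*sqrt(15)*atan(2*sqrt(15)*x**2/15 + sqrt(15)/5).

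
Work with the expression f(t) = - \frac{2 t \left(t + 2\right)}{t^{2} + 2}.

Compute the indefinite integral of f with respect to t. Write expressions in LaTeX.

F(t) = - 2 t - 2 \log{\left(t^{2} + 2 \right)} + 2 \sqrt{2} \operatorname{atan}{\left(\frac{\sqrt{2} t}{2} \right)} + C

Any candidate F(t) must reproduce f(t) exactly when differentiated.
Check: d/dt[- 2 t - 2 \log{\left(t^{2} + 2 \right)} + 2 \sqrt{2} \operatorname{atan}{\left(\frac{\sqrt{2} t}{2} \right)}] = \frac{- 2 t^{2} - 4 t}{t^{2} + 2}, which equals f(t).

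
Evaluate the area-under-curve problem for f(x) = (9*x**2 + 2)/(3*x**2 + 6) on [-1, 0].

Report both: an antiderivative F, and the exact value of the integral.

Antiderivative: F(x) = 3*x - 8*sqrt(2)*atan(sqrt(2)*x/2)/3; value = -8*sqrt(2)*atan(sqrt(2)/2)/3 + 3

A first test for any F(x): its x-derivative must equal f(x) identically.
F(x) = 3*x - 8*sqrt(2)*atan(sqrt(2)*x/2)/3 is an antiderivative of f.
Check: d/dx[3*x - 8*sqrt(2)*atan(sqrt(2)*x/2)/3] = (9*x**2 + 2)/(3*x**2 + 6) = f(x).
F(0) = 0; F(-1) = -3 + 8*sqrt(2)*atan(sqrt(2)/2)/3.
Integral = F(0) - F(-1) = -8*sqrt(2)*atan(sqrt(2)/2)/3 + 3.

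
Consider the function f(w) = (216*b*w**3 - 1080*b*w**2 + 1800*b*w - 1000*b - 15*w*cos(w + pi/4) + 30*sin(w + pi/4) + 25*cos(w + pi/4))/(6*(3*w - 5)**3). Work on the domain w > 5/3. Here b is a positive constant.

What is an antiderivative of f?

A candidate is checked by its d/dw: the result must match f(w).
Check: d/dw[(72*b*w**3 - 240*b*w**2 + 200*b*w - 5*sin(w + pi/4))/(6*(3*w - 5)**2)] = (216*b*w**3 - 1080*b*w**2 + 1800*b*w - 1000*b - 15*w*cos(w + pi/4) + 30*sin(w + pi/4) + 25*cos(w + pi/4))/(162*w**3 - 810*w**2 + 1350*w - 750), which equals f(w).

An antiderivative is F(w) = (72*b*w**3 - 240*b*w**2 + 200*b*w - 5*sin(w + pi/4))/(6*(3*w - 5)**2).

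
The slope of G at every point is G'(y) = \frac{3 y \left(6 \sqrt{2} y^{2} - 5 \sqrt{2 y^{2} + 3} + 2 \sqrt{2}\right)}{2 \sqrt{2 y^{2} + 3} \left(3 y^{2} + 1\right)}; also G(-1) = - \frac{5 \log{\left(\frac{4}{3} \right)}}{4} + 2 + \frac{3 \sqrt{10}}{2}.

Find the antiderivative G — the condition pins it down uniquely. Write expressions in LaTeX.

G(y) = \frac{6 \sqrt{2} \sqrt{2 y^{2} + 3} - 5 \log{\left(y^{2} + \frac{1}{3} \right)} + 8}{4}

Any candidate G(y) must reproduce the stated G'(y) exactly.
A general antiderivative is 3 \sqrt{y^{2} + \frac{3}{2}} - \frac{5 \log{\left(y^{2} + \frac{1}{3} \right)}}{4} + C.
The condition gives C = - \frac{5 \log{\left(\frac{4}{3} \right)}}{4} + 2 + \frac{3 \sqrt{10}}{2} - (- \frac{5 \log{\left(\frac{4}{3} \right)}}{4} + \frac{3 \sqrt{10}}{2}) = 2.
So G(y) = \frac{6 \sqrt{2} \sqrt{2 y^{2} + 3} - 5 \log{\left(y^{2} + \frac{1}{3} \right)} + 8}{4}.
Check: d/dy[\frac{6 \sqrt{2} \sqrt{2 y^{2} + 3} - 5 \log{\left(y^{2} + \frac{1}{3} \right)} + 8}{4}] = \frac{18 \sqrt{2} y^{3} - 15 y \sqrt{2 y^{2} + 3} + 6 \sqrt{2} y}{6 y^{2} \sqrt{2 y^{2} + 3} + 2 \sqrt{2 y^{2} + 3}}, which equals G'(y).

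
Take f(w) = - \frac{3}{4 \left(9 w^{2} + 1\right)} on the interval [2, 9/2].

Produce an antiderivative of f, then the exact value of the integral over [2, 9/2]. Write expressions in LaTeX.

An antiderivative F(w) passes only if d/dw[F] lands on f(w) exactly.
F(w) = - \frac{\operatorname{atan}{\left(3 w \right)}}{4} is an antiderivative of f.
Check: d/dw[- \frac{\operatorname{atan}{\left(3 w \right)}}{4}] = - \frac{3}{36 w^{2} + 4}, which equals f(w).
F(9/2) = - \frac{\operatorname{atan}{\left(\frac{27}{2} \right)}}{4}; F(2) = - \frac{\operatorname{atan}{\left(6 \right)}}{4}.
Integral = F(9/2) - F(2) = - \frac{\operatorname{atan}{\left(\frac{27}{2} \right)}}{4} + \frac{\operatorname{atan}{\left(6 \right)}}{4}.

Antiderivative: F(w) = - \frac{\operatorname{atan}{\left(3 w \right)}}{4}; value = - \frac{\operatorname{atan}{\left(\frac{27}{2} \right)}}{4} + \frac{\operatorname{atan}{\left(6 \right)}}{4}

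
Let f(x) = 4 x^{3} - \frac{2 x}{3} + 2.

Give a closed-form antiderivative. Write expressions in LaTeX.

An antiderivative is F(x) = \frac{x \left(3 x^{3} - x + 6\right)}{3}.

Integrate term by term and add the pieces.
Check: d/dx[\frac{x \left(3 x^{3} - x + 6\right)}{3}] = 4 x^{3} - \frac{2 x}{3} + 2 = f(x).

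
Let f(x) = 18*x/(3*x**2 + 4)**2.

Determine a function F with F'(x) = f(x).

An antiderivative is F(x) = -3/(3*x**2 + 4).

The substitution u = 3*x**2/2 + 2 works: f is exactly (dF/du)*(du/dx) for that inner function.
Check: d/dx[-3/(3*x**2 + 4)] = 18*x/(9*x**4 + 24*x**2 + 16), which equals f(x).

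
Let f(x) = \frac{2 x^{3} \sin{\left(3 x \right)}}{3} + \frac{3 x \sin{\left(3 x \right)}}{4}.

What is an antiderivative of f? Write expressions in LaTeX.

Integrate term by term and add the pieces.
Check: d/dx[- \frac{2 x^{3} \cos{\left(3 x \right)}}{9} + \frac{2 x^{2} \sin{\left(3 x \right)}}{9} - \frac{11 x \cos{\left(3 x \right)}}{108} + \frac{11 \sin{\left(3 x \right)}}{324}] = \frac{2 x^{3} \sin{\left(3 x \right)}}{3} + \frac{3 x \sin{\left(3 x \right)}}{4} = f(x).

An antiderivative is F(x) = - \frac{2 x^{3} \cos{\left(3 x \right)}}{9} + \frac{2 x^{2} \sin{\left(3 x \right)}}{9} - \frac{11 x \cos{\left(3 x \right)}}{108} + \frac{11 \sin{\left(3 x \right)}}{324}.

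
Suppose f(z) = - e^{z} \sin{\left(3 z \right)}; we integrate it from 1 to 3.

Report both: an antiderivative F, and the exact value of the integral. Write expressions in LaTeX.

Check any antiderivative F(z) by computing F'(z) and comparing it with f(z).
F(z) = - \frac{e^{z} \sin{\left(3 z \right)}}{10} + \frac{3 e^{z} \cos{\left(3 z \right)}}{10} is an antiderivative of f.
Check: d/dz[- \frac{e^{z} \sin{\left(3 z \right)}}{10} + \frac{3 e^{z} \cos{\left(3 z \right)}}{10}] = - e^{z} \sin{\left(3 z \right)} = f(z).
F(3) = \frac{3 e^{3} \cos{\left(9 \right)}}{10} - \frac{e^{3} \sin{\left(9 \right)}}{10}; F(1) = \frac{3 e \cos{\left(3 \right)}}{10} - \frac{e \sin{\left(3 \right)}}{10}.
Integral = F(3) - F(1) = \frac{3 e^{3} \cos{\left(9 \right)}}{10} - \frac{e^{3} \sin{\left(9 \right)}}{10} + \frac{e \sin{\left(3 \right)}}{10} - \frac{3 e \cos{\left(3 \right)}}{10}.

Antiderivative: F(z) = - \frac{e^{z} \sin{\left(3 z \right)}}{10} + \frac{3 e^{z} \cos{\left(3 z \right)}}{10}; value = \frac{3 e^{3} \cos{\left(9 \right)}}{10} - \frac{e^{3} \sin{\left(9 \right)}}{10} + \frac{e \sin{\left(3 \right)}}{10} - \frac{3 e \cos{\left(3 \right)}}{10}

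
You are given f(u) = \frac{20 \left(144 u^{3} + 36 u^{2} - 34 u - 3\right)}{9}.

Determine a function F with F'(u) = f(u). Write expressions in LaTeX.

f matches the chain-rule pattern g'(h)*h' with inner function h(u) = 4 u^{2} + \frac{2 u}{3} - 1; substituting w = h(u) collapses the integral.
Check: d/du[5 \left(4 u^{2} + \frac{2 u}{3} - 1\right)^{2}] = 320 u^{3} + 80 u^{2} - \frac{680 u}{9} - \frac{20}{3}, which equals f(u).

An antiderivative is F(u) = 5 \left(4 u^{2} + \frac{2 u}{3} - 1\right)^{2}.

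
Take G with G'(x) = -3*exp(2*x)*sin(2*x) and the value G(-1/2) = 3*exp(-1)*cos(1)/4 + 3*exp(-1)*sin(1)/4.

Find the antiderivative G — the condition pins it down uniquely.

Differentiate the proposed G(x) back; it has to land on the given G'(x).
A general antiderivative is -3*exp(2*x)*sin(2*x)/4 + 3*exp(2*x)*cos(2*x)/4 + C.
The condition gives C = 3*exp(-1)*cos(1)/4 + 3*exp(-1)*sin(1)/4 - (3*exp(-1)*cos(1)/4 + 3*exp(-1)*sin(1)/4) = 0.
So G(x) = -3*exp(2*x)*sin(2*x)/4 + 3*exp(2*x)*cos(2*x)/4.
Check: d/dx[-3*exp(2*x)*sin(2*x)/4 + 3*exp(2*x)*cos(2*x)/4] = -3*exp(2*x)*sin(2*x) = G'(x).

G(x) = -3*exp(2*x)*sin(2*x)/4 + 3*exp(2*x)*cos(2*x)/4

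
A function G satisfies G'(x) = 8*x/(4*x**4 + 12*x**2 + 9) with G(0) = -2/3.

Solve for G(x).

The substitution u = 2*x**2 + 3 works: G'(x) is exactly (dG/du)*(du/dx) for that inner function.
A general antiderivative is -2/(2*x**2 + 3) + C.
The condition gives C = -2/3 - (-2/3) = 0.
So G(x) = -2/(2*x**2 + 3).
Check: d/dx[-2/(2*x**2 + 3)] = 8*x/(4*x**4 + 12*x**2 + 9) = G'(x).

G(x) = -2/(2*x**2 + 3)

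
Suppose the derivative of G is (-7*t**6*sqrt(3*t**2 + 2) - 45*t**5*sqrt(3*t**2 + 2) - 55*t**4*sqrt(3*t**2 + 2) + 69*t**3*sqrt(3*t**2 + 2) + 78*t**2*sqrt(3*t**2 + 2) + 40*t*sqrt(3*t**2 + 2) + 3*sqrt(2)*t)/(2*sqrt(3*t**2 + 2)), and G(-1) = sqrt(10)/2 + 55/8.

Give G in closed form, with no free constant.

A first test for any G(t): its t-derivative must equal the given G'(t).
A general antiderivative is (t**2 + 4*t)**2*(-2*t**3 + t**2 + 2*t + 5/2)/4 + sqrt(3*t**2/2 + 1) + C.
The condition gives C = sqrt(10)/2 + 55/8 - (sqrt(10)/2 + 63/8) = -1.
So G(t) = (t**2 + 4*t)**2*(-2*t**3 + t**2 + 2*t + 5/2)/4 + sqrt(3*t**2/2 + 1) - 1.
Check: d/dt[(t**2 + 4*t)**2*(-2*t**3 + t**2 + 2*t + 5/2)/4 + sqrt(3*t**2/2 + 1) - 1] = (-7*t**6*sqrt(3*t**2 + 2) - 45*t**5*sqrt(3*t**2 + 2) - 55*t**4*sqrt(3*t**2 + 2) + 69*t**3*sqrt(3*t**2 + 2) + 78*t**2*sqrt(3*t**2 + 2) + 40*t*sqrt(3*t**2 + 2) + 3*sqrt(2)*t)/(2*sqrt(3*t**2 + 2)) = G'(t).

G(t) = (t**2 + 4*t)**2*(-2*t**3 + t**2 + 2*t + 5/2)/4 + sqrt(3*t**2/2 + 1) - 1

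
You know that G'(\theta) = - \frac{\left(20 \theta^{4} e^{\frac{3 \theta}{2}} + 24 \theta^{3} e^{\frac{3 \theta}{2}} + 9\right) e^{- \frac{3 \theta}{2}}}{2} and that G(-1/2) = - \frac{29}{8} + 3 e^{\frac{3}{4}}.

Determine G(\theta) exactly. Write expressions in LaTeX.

Since d/d\theta undoes antidifferentiation here, G(\theta) must give back the stated G'(\theta).
A general antiderivative is - 2 \theta^{5} - 3 \theta^{4} - 4 + 3 e^{- \frac{3 \theta}{2}} + C.
The condition gives C = - \frac{29}{8} + 3 e^{\frac{3}{4}} - (- \frac{33}{8} + 3 e^{\frac{3}{4}}) = \frac{1}{2}.
So G(\theta) = - 2 \theta^{5} - 3 \theta^{4} - \frac{7}{2} + 3 e^{- \frac{3 \theta}{2}}.
Check: d/d\theta[- 2 \theta^{5} - 3 \theta^{4} - \frac{7}{2} + 3 e^{- \frac{3 \theta}{2}}] = \frac{\left(- 20 \theta^{4} e^{\frac{3 \theta}{2}} - 24 \theta^{3} e^{\frac{3 \theta}{2}} - 9\right) e^{- \frac{3 \theta}{2}}}{2}, which equals G'(\theta).

G(\theta) = - 2 \theta^{5} - 3 \theta^{4} - \frac{7}{2} + 3 e^{- \frac{3 \theta}{2}}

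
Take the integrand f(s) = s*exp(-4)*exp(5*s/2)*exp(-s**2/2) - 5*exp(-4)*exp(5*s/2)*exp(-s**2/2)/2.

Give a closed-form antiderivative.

The substitution u = -s**2/2 + 5*s/2 - 4 works: f is exactly (dF/du)*(du/ds) for that inner function.
Check: d/ds[-exp(-s**2/2 + 5*s/2 - 4)] = (2*s - 5)*exp(-4)*exp(5*s/2)*exp(-s**2/2)/2, which equals f(s).

An antiderivative is F(s) = -exp(-s**2/2 + 5*s/2 - 4).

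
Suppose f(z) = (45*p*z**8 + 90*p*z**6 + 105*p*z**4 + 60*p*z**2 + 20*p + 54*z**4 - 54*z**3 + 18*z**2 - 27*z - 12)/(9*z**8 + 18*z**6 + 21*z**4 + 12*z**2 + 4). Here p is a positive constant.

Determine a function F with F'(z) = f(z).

An antiderivative F(z) passes only if d/dz[F] lands on f(z) exactly.
Check: d/dz[5*p*z - z/(z**4/2 + z**2/2 + 1/3) + 3/(2*z**4 + 2*z**2 + 4/3)] = (45*p*z**8 + 90*p*z**6 + 105*p*z**4 + 60*p*z**2 + 20*p + 54*z**4 - 54*z**3 + 18*z**2 - 27*z - 12)/(9*z**8 + 18*z**6 + 21*z**4 + 12*z**2 + 4) = f(z).

An antiderivative is F(z) = 5*p*z - z/(z**4/2 + z**2/2 + 1/3) + 3/(2*z**4 + 2*z**2 + 4/3).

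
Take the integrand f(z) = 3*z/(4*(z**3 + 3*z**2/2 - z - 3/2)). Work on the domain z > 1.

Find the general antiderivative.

F(z) = 3*(log(z - 1) + 5*log(z + 1) - 6*log(z + 3/2))/20 + C

The denominator factors as 2*(z - 1)*(z + 1)*(2*z + 3); partial fractions split f into directly integrable pieces: -9/(5*(2*z + 3)) + 3/(4*(z + 1)) + 3/(20*(z - 1)).
Check: d/dz[3*(log(z - 1) + 5*log(z + 1) - 6*log(z + 3/2))/20] = 3*z/(4*z**3 + 6*z**2 - 4*z - 6), which equals f(z).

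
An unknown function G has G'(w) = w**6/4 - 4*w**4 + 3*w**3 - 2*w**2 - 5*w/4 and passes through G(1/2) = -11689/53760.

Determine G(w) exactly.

G(w) = w**7/28 - 4*w**5/5 + 3*w**4/4 - 2*w**3/3 - 5*w**2/8

Integrate term by term and add the pieces.
A general antiderivative is w**7/28 - 4*w**5/5 + 3*w**4/4 - 2*w**3/3 - 5*w**2/8 + C.
The condition gives C = -11689/53760 - (-11689/53760) = 0.
So G(w) = w**7/28 - 4*w**5/5 + 3*w**4/4 - 2*w**3/3 - 5*w**2/8.
Check: d/dw[w**7/28 - 4*w**5/5 + 3*w**4/4 - 2*w**3/3 - 5*w**2/8] = w**6/4 - 4*w**4 + 3*w**3 - 2*w**2 - 5*w/4 = G'(w).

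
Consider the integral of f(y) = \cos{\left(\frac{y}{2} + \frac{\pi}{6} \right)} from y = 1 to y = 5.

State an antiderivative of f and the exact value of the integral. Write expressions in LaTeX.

Antiderivative: F(y) = 2 \sin{\left(\frac{y}{2} + \frac{\pi}{6} \right)}; value = - 2 \sin{\left(\frac{1}{2} + \frac{\pi}{6} \right)} + 2 \sin{\left(\frac{\pi}{6} + \frac{5}{2} \right)}

Whatever form F(y) takes, F'(y) = f(y) is non-negotiable.
F(y) = 2 \sin{\left(\frac{y}{2} + \frac{\pi}{6} \right)} is an antiderivative of f.
Check: d/dy[2 \sin{\left(\frac{y}{2} + \frac{\pi}{6} \right)}] = \cos{\left(\frac{y}{2} + \frac{\pi}{6} \right)} = f(y).
F(5) = 2 \sin{\left(\frac{\pi}{6} + \frac{5}{2} \right)}; F(1) = 2 \sin{\left(\frac{1}{2} + \frac{\pi}{6} \right)}.
Integral = F(5) - F(1) = - 2 \sin{\left(\frac{1}{2} + \frac{\pi}{6} \right)} + 2 \sin{\left(\frac{\pi}{6} + \frac{5}{2} \right)}.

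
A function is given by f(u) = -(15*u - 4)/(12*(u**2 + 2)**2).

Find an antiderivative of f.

Check any antiderivative F(u) by computing F'(u) and comparing it with f(u).
Check: d/du[(sqrt(2)*u**2*atan(sqrt(2)*u/2) + 2*u + 2*sqrt(2)*atan(sqrt(2)*u/2) + 15)/(24*(u**2 + 2))] = (4 - 15*u)/(12*u**4 + 48*u**2 + 48), which equals f(u).

An antiderivative is F(u) = (sqrt(2)*u**2*atan(sqrt(2)*u/2) + 2*u + 2*sqrt(2)*atan(sqrt(2)*u/2) + 15)/(24*(u**2 + 2)).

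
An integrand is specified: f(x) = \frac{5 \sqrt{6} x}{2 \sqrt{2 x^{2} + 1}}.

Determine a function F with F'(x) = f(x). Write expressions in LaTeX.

The substitution u = 3 x^{2} + \frac{3}{2} works: f is exactly (dF/du)*(du/dx) for that inner function.
Check: d/dx[\frac{5 \sqrt{6} \sqrt{2 x^{2} + 1}}{4}] = \frac{5 \sqrt{6} x}{2 \sqrt{2 x^{2} + 1}} = f(x).

An antiderivative is F(x) = \frac{5 \sqrt{6} \sqrt{2 x^{2} + 1}}{4}.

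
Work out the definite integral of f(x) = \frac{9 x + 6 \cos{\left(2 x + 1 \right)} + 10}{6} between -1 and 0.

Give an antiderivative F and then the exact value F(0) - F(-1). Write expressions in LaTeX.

Antiderivative: F(x) = \frac{3 x^{2}}{4} + \frac{5 x}{3} + \frac{\sin{\left(2 x + 1 \right)}}{2}; value = \sin{\left(1 \right)} + \frac{11}{12}

Recover f(x) by differentiating a candidate F(x); any mismatch rules it out.
F(x) = \frac{3 x^{2}}{4} + \frac{5 x}{3} + \frac{\sin{\left(2 x + 1 \right)}}{2} is an antiderivative of f.
Check: d/dx[\frac{3 x^{2}}{4} + \frac{5 x}{3} + \frac{\sin{\left(2 x + 1 \right)}}{2}] = \frac{3 x}{2} + \cos{\left(2 x + 1 \right)} + \frac{5}{3}, which equals f(x).
F(0) = \frac{\sin{\left(1 \right)}}{2}; F(-1) = - \frac{11}{12} - \frac{\sin{\left(1 \right)}}{2}.
Integral = F(0) - F(-1) = \sin{\left(1 \right)} + \frac{11}{12}.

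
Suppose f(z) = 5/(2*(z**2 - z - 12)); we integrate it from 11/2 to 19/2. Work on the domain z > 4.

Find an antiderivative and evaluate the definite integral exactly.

Antiderivative: F(z) = 5*(log(z - 4) - log(z + 3))/14; value = -5*log(25/2)/14 - 5*log(3/2)/14 + 5*log(11/2)/14 + 5*log(17/2)/14

The denominator factors as 2*(z - 4)*(z + 3); partial fractions split f into directly integrable pieces: -5/(14*(z + 3)) + 5/(14*(z - 4)).
F(z) = 5*(log(z - 4) - log(z + 3))/14 is an antiderivative of f.
Check: d/dz[5*(log(z - 4) - log(z + 3))/14] = 5/(2*z**2 - 2*z - 24), which equals f(z).
F(19/2) = -5*log(25/2)/14 + 5*log(11/2)/14; F(11/2) = -5*log(17/2)/14 + 5*log(3/2)/14.
Integral = F(19/2) - F(11/2) = -5*log(25/2)/14 - 5*log(3/2)/14 + 5*log(11/2)/14 + 5*log(17/2)/14.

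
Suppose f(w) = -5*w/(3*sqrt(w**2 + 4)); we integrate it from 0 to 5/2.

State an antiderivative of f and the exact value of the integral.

The substitution u = w**2 + 4 works: f is exactly (dF/du)*(du/dw) for that inner function.
F(w) = -5*sqrt(w**2 + 4)/3 is an antiderivative of f.
Check: d/dw[-5*sqrt(w**2 + 4)/3] = -5*w/(3*sqrt(w**2 + 4)) = f(w).
F(5/2) = -5*sqrt(41)/6; F(0) = -10/3.
Integral = F(5/2) - F(0) = 10/3 - 5*sqrt(41)/6.

Antiderivative: F(w) = -5*sqrt(w**2 + 4)/3; value = 10/3 - 5*sqrt(41)/6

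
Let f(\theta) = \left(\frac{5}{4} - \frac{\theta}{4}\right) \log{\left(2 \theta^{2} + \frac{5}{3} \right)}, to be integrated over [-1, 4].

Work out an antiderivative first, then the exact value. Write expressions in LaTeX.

For F(\theta) to be correct the identity F'(\theta) - f(\theta) = 0 must hold.
F(\theta) = \frac{6 \theta^{2} + 6 \theta \left(10 - \theta\right) \log{\left(2 \theta^{2} + \frac{5}{3} \right)} - 120 \theta - 5 \log{\left(\theta^{2} + \frac{5}{6} \right)} + 20 \sqrt{30} \operatorname{atan}{\left(\frac{\sqrt{30} \theta}{5} \right)}}{48} is an antiderivative of f.
Check: d/d\theta[\frac{6 \theta^{2} + 6 \theta \left(10 - \theta\right) \log{\left(2 \theta^{2} + \frac{5}{3} \right)} - 120 \theta - 5 \log{\left(\theta^{2} + \frac{5}{6} \right)} + 20 \sqrt{30} \operatorname{atan}{\left(\frac{\sqrt{30} \theta}{5} \right)}}{48}] = - \frac{\theta \log{\left(2 \theta^{2} + \frac{5}{3} \right)}}{4} + \frac{5 \log{\left(2 \theta^{2} + \frac{5}{3} \right)}}{4}, which equals f(\theta).
F(4) = -8 - \frac{5 \log{\left(\frac{101}{6} \right)}}{48} + \frac{5 \sqrt{30} \operatorname{atan}{\left(\frac{4 \sqrt{30}}{5} \right)}}{12} + 3 \log{\left(\frac{101}{3} \right)}; F(-1) = - \frac{5 \sqrt{30} \operatorname{atan}{\left(\frac{\sqrt{30}}{5} \right)}}{12} - \frac{11 \log{\left(\frac{11}{3} \right)}}{8} - \frac{5 \log{\left(\frac{11}{6} \right)}}{48} + \frac{21}{8}.
Integral = F(4) - F(-1) = - \frac{85}{8} - \frac{5 \log{\left(\frac{101}{6} \right)}}{48} + \frac{5 \log{\left(\frac{11}{6} \right)}}{48} + \frac{11 \log{\left(\frac{11}{3} \right)}}{8} + \frac{5 \sqrt{30} \operatorname{atan}{\left(\frac{\sqrt{30}}{5} \right)}}{12} + \frac{5 \sqrt{30} \operatorname{atan}{\left(\frac{4 \sqrt{30}}{5} \right)}}{12} + 3 \log{\left(\frac{101}{3} \right)}.

Antiderivative: F(\theta) = \frac{6 \theta^{2} + 6 \theta \left(10 - \theta\right) \log{\left(2 \theta^{2} + \frac{5}{3} \right)} - 120 \theta - 5 \log{\left(\theta^{2} + \frac{5}{6} \right)} + 20 \sqrt{30} \operatorname{atan}{\left(\frac{\sqrt{30} \theta}{5} \right)}}{48}; value = - \frac{85}{8} - \frac{5 \log{\left(\frac{101}{6} \right)}}{48} + \frac{5 \log{\left(\frac{11}{6} \right)}}{48} + \frac{11 \log{\left(\frac{11}{3} \right)}}{8} + \frac{5 \sqrt{30} \operatorname{atan}{\left(\frac{\sqrt{30}}{5} \right)}}{12} + \frac{5 \sqrt{30} \operatorname{atan}{\left(\frac{4 \sqrt{30}}{5} \right)}}{12} + 3 \log{\left(\frac{101}{3} \right)}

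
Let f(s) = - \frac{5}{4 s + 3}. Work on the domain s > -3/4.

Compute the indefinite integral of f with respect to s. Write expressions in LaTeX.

Differentiate the proposed F(s) back; it has to land on f(s) exactly.
Check: d/ds[- \frac{5 \log{\left(2 s + \frac{3}{2} \right)}}{4}] = - \frac{5}{4 s + 3} = f(s).

F(s) = - \frac{5 \log{\left(2 s + \frac{3}{2} \right)}}{4} + C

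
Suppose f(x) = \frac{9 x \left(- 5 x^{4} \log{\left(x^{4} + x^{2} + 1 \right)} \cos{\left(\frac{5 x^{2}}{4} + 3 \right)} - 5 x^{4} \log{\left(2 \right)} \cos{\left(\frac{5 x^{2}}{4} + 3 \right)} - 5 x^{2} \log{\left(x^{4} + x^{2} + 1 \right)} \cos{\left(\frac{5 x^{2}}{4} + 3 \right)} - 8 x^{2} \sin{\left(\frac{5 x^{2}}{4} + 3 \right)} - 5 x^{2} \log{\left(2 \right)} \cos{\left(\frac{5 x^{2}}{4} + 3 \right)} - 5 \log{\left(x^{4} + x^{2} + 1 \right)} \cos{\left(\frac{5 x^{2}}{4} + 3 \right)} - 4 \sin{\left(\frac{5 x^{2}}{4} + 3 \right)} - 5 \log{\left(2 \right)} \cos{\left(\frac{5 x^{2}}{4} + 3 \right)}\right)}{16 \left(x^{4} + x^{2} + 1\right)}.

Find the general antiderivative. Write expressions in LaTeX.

Recognize the product-rule pattern: f = u'v + uv' with u = - \frac{9 \log{\left(2 x^{4} + 2 x^{2} + 2 \right)}}{8}, v = \sin{\left(\frac{5 x^{2}}{4} + 3 \right)}, so integration by parts undoes it.
Check: d/dx[- \frac{9 \log{\left(2 x^{4} + 2 x^{2} + 2 \right)} \sin{\left(\frac{5 x^{2}}{4} + 3 \right)}}{8}] = \frac{- 45 x^{5} \log{\left(x^{4} + x^{2} + 1 \right)} \cos{\left(\frac{5 x^{2}}{4} + 3 \right)} - 45 x^{5} \log{\left(2 \right)} \cos{\left(\frac{5 x^{2}}{4} + 3 \right)} - 45 x^{3} \log{\left(x^{4} + x^{2} + 1 \right)} \cos{\left(\frac{5 x^{2}}{4} + 3 \right)} - 72 x^{3} \sin{\left(\frac{5 x^{2}}{4} + 3 \right)} - 45 x^{3} \log{\left(2 \right)} \cos{\left(\frac{5 x^{2}}{4} + 3 \right)} - 45 x \log{\left(x^{4} + x^{2} + 1 \right)} \cos{\left(\frac{5 x^{2}}{4} + 3 \right)} - 36 x \sin{\left(\frac{5 x^{2}}{4} + 3 \right)} - 45 x \log{\left(2 \right)} \cos{\left(\frac{5 x^{2}}{4} + 3 \right)}}{16 x^{4} + 16 x^{2} + 16}, which equals f(x).

F(x) = - \frac{9 \log{\left(2 x^{4} + 2 x^{2} + 2 \right)} \sin{\left(\frac{5 x^{2}}{4} + 3 \right)}}{8} + C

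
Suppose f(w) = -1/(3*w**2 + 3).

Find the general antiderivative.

Since d/dw undoes antidifferentiation here, F'(w) = f(w) is required of F(w).
Check: d/dw[-atan(w)/3] = -1/(3*w**2 + 3) = f(w).

F(w) = -atan(w)/3 + C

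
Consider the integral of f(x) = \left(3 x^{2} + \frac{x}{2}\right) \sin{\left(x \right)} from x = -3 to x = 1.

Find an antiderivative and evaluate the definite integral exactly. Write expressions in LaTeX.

Antiderivative: F(x) = - 3 x^{2} \cos{\left(x \right)} + 6 x \sin{\left(x \right)} - \frac{x \cos{\left(x \right)}}{2} + \frac{\sin{\left(x \right)}}{2} + 6 \cos{\left(x \right)}; value = \frac{39 \cos{\left(3 \right)}}{2} - \frac{35 \sin{\left(3 \right)}}{2} + \frac{5 \cos{\left(1 \right)}}{2} + \frac{13 \sin{\left(1 \right)}}{2}

Since d/dx undoes antidifferentiation here, F'(x) = f(x) is required of F(x).
F(x) = - 3 x^{2} \cos{\left(x \right)} + 6 x \sin{\left(x \right)} - \frac{x \cos{\left(x \right)}}{2} + \frac{\sin{\left(x \right)}}{2} + 6 \cos{\left(x \right)} is an antiderivative of f.
Check: d/dx[- 3 x^{2} \cos{\left(x \right)} + 6 x \sin{\left(x \right)} - \frac{x \cos{\left(x \right)}}{2} + \frac{\sin{\left(x \right)}}{2} + 6 \cos{\left(x \right)}] = 3 x^{2} \sin{\left(x \right)} + \frac{x \sin{\left(x \right)}}{2}, which equals f(x).
F(1) = \frac{5 \cos{\left(1 \right)}}{2} + \frac{13 \sin{\left(1 \right)}}{2}; F(-3) = \frac{35 \sin{\left(3 \right)}}{2} - \frac{39 \cos{\left(3 \right)}}{2}.
Integral = F(1) - F(-3) = \frac{39 \cos{\left(3 \right)}}{2} - \frac{35 \sin{\left(3 \right)}}{2} + \frac{5 \cos{\left(1 \right)}}{2} + \frac{13 \sin{\left(1 \right)}}{2}.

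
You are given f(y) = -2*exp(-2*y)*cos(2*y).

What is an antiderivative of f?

Since d/dy undoes antidifferentiation here, F'(y) = f(y) is required of F(y).
Check: d/dy[(-sin(2*y) + cos(2*y))*exp(-2*y)/2] = -2*exp(-2*y)*cos(2*y) = f(y).

An antiderivative is F(y) = (-sin(2*y) + cos(2*y))*exp(-2*y)/2.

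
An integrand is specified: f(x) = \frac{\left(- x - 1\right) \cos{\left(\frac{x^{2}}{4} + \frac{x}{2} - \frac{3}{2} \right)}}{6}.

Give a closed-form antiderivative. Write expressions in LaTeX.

An antiderivative is F(x) = - \frac{\sin{\left(\frac{x^{2}}{4} + \frac{x}{2} - \frac{3}{2} \right)}}{3}.

f matches the chain-rule pattern g'(h)*h' with inner function h(x) = \frac{x^{2}}{4} + \frac{x}{2} - \frac{3}{2}; substituting u = h(x) collapses the integral.
Check: d/dx[- \frac{\sin{\left(\frac{x^{2}}{4} + \frac{x}{2} - \frac{3}{2} \right)}}{3}] = - \frac{x \cos{\left(\frac{x^{2}}{4} + \frac{x}{2} - \frac{3}{2} \right)}}{6} - \frac{\cos{\left(\frac{x^{2}}{4} + \frac{x}{2} - \frac{3}{2} \right)}}{6}, which equals f(x).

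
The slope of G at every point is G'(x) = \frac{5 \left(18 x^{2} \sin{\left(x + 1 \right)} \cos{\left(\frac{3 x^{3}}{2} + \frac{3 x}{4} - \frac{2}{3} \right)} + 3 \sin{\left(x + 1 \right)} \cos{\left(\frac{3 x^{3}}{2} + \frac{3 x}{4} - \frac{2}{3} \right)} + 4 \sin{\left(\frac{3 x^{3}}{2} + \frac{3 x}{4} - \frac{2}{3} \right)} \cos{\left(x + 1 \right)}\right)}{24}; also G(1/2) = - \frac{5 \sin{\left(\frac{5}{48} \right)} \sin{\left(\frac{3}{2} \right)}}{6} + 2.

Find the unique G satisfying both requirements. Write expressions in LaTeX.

Recognize the product-rule pattern: G'(x) = u'v + uv' with u = \frac{5 \sin{\left(x + 1 \right)}}{6}, v = \sin{\left(\frac{3 x^{3}}{2} + \frac{3 x}{4} - \frac{2}{3} \right)}, so integration by parts undoes it.
A general antiderivative is \frac{5 \sin{\left(x + 1 \right)} \sin{\left(\frac{3 x^{3}}{2} + \frac{3 x}{4} - \frac{2}{3} \right)}}{6} + C.
The condition gives C = - \frac{5 \sin{\left(\frac{5}{48} \right)} \sin{\left(\frac{3}{2} \right)}}{6} + 2 - (- \frac{5 \sin{\left(\frac{5}{48} \right)} \sin{\left(\frac{3}{2} \right)}}{6}) = 2.
So G(x) = \frac{5 \sin{\left(x + 1 \right)} \sin{\left(\frac{3 x^{3}}{2} + \frac{3 x}{4} - \frac{2}{3} \right)}}{6} + 2.
Check: d/dx[\frac{5 \sin{\left(x + 1 \right)} \sin{\left(\frac{3 x^{3}}{2} + \frac{3 x}{4} - \frac{2}{3} \right)}}{6} + 2] = \frac{15 x^{2} \sin{\left(x + 1 \right)} \cos{\left(\frac{3 x^{3}}{2} + \frac{3 x}{4} - \frac{2}{3} \right)}}{4} + \frac{5 \sin{\left(x + 1 \right)} \cos{\left(\frac{3 x^{3}}{2} + \frac{3 x}{4} - \frac{2}{3} \right)}}{8} + \frac{5 \sin{\left(\frac{3 x^{3}}{2} + \frac{3 x}{4} - \frac{2}{3} \right)} \cos{\left(x + 1 \right)}}{6}, which equals G'(x).

G(x) = \frac{5 \sin{\left(x + 1 \right)} \sin{\left(\frac{3 x^{3}}{2} + \frac{3 x}{4} - \frac{2}{3} \right)}}{6} + 2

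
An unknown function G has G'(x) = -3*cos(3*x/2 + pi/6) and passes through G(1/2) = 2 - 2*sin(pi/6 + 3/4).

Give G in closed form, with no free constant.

G(x) = 2 - 2*sin(3*x/2 + pi/6)

Any candidate G(x) must reproduce the stated G'(x) exactly.
A general antiderivative is -2*sin(3*x/2 + pi/6) + C.
The condition gives C = 2 - 2*sin(pi/6 + 3/4) - (-2*sin(pi/6 + 3/4)) = 2.
So G(x) = 2 - 2*sin(3*x/2 + pi/6).
Check: d/dx[2 - 2*sin(3*x/2 + pi/6)] = -3*cos(3*x/2 + pi/6) = G'(x).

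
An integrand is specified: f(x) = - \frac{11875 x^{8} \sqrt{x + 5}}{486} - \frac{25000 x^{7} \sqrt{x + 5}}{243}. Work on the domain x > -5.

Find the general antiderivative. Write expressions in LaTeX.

f has the shape u'v + uv' for u = - \frac{625 x^{8}}{243} and v = \left(x + 5\right)^{\frac{3}{2}} — it is the derivative of the product u*v.
Check: d/dx[- \frac{625 x^{8} \left(x + 5\right)^{\frac{3}{2}}}{243}] = - \frac{11875 x^{8} \sqrt{x + 5}}{486} - \frac{25000 x^{7} \sqrt{x + 5}}{243} = f(x).

F(x) = - \frac{625 x^{8} \left(x + 5\right)^{\frac{3}{2}}}{243} + C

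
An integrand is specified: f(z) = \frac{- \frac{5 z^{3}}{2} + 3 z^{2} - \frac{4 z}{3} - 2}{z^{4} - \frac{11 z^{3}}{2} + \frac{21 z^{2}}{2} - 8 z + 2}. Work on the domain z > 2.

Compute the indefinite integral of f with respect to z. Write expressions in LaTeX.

Factor the denominator (3 \left(z - 2\right)^{2} \left(z - 1\right) \left(2 z - 1\right)) and decompose: f = \frac{107}{27 \left(2 z - 1\right)} - \frac{17}{3 \left(z - 1\right)} + \frac{32}{27 \left(z - 2\right)} - \frac{76}{9 \left(z - 2\right)^{2}}; each piece integrates to a log, atan, or power term.
Check: d/dz[\frac{64 z \log{\left(z - 2 \right)} - 306 z \log{\left(z - 1 \right)} + 107 z \log{\left(z - \frac{1}{2} \right)} - 128 \log{\left(z - 2 \right)} + 612 \log{\left(z - 1 \right)} - 214 \log{\left(z - \frac{1}{2} \right)} + 456}{54 z - 108}] = \frac{- 15 z^{3} + 18 z^{2} - 8 z - 12}{6 z^{4} - 33 z^{3} + 63 z^{2} - 48 z + 12}, which equals f(z).

F(z) = \frac{64 z \log{\left(z - 2 \right)} - 306 z \log{\left(z - 1 \right)} + 107 z \log{\left(z - \frac{1}{2} \right)} - 128 \log{\left(z - 2 \right)} + 612 \log{\left(z - 1 \right)} - 214 \log{\left(z - \frac{1}{2} \right)} + 456}{54 z - 108} + C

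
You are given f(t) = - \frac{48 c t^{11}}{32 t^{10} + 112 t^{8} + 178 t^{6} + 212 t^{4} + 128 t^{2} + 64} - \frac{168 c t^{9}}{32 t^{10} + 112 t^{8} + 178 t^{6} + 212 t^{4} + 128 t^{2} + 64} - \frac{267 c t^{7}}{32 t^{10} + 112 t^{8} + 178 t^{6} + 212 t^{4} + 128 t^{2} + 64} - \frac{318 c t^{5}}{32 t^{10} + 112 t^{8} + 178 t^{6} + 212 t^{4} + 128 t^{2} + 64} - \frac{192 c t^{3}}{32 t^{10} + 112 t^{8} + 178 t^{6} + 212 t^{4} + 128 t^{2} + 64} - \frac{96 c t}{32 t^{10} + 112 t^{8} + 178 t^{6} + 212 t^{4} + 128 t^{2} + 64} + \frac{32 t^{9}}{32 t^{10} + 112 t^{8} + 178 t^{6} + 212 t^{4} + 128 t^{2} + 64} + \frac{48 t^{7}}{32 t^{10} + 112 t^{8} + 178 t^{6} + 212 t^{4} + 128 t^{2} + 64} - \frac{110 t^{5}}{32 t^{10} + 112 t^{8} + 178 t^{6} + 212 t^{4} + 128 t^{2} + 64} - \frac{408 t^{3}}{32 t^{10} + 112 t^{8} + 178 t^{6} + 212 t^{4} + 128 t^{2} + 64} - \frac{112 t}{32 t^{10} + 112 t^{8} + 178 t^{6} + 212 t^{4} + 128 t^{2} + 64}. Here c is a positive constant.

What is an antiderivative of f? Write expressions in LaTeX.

An antiderivative is F(t) = - \frac{3 c t^{2}}{4} + \frac{\log{\left(\frac{3 t^{2}}{2} + 3 \right)}}{2} + \frac{3}{2 t^{4} + \frac{3 t^{2}}{2} + 2}.

The integrand splits into summands that can be handled one at a time.
Check: d/dt[- \frac{3 c t^{2}}{4} + \frac{\log{\left(\frac{3 t^{2}}{2} + 3 \right)}}{2} + \frac{3}{2 t^{4} + \frac{3 t^{2}}{2} + 2}] = \frac{- 48 c t^{11} - 168 c t^{9} - 267 c t^{7} - 318 c t^{5} - 192 c t^{3} - 96 c t + 32 t^{9} + 48 t^{7} - 110 t^{5} - 408 t^{3} - 112 t}{32 t^{10} + 112 t^{8} + 178 t^{6} + 212 t^{4} + 128 t^{2} + 64}, which equals f(t).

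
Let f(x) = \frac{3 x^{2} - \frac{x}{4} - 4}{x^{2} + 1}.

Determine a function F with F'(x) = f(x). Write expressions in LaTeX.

An antiderivative is F(x) = 3 x - \frac{\log{\left(x^{2} + 1 \right)}}{8} - 7 \operatorname{atan}{\left(x \right)}.

Any candidate F(x) must reproduce f(x) exactly when differentiated.
Check: d/dx[3 x - \frac{\log{\left(x^{2} + 1 \right)}}{8} - 7 \operatorname{atan}{\left(x \right)}] = \frac{12 x^{2} - x - 16}{4 x^{2} + 4}, which equals f(x).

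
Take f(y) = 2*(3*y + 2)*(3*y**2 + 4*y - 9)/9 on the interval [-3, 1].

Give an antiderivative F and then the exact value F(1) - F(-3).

Antiderivative: F(y) = (-3*y**2 - 4*y + 9)**2/18; value = -16/9

The substitution u = -y**2/2 - 2*y/3 + 3/2 works: f is exactly (dF/du)*(du/dy) for that inner function.
F(y) = (-3*y**2 - 4*y + 9)**2/18 is an antiderivative of f.
Check: d/dy[(-3*y**2 - 4*y + 9)**2/18] = 2*y**3 + 4*y**2 - 38*y/9 - 4, which equals f(y).
F(1) = 2/9; F(-3) = 2.
Integral = F(1) - F(-3) = -16/9.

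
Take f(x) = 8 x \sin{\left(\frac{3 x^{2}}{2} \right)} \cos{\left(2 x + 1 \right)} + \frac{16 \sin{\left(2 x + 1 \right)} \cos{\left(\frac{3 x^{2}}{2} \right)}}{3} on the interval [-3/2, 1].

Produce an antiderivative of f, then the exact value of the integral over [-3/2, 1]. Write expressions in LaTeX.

Recognize the product-rule pattern: f = u'v + uv' with u = - \frac{8 \cos{\left(\frac{3 x^{2}}{2} \right)}}{3}, v = \cos{\left(2 x + 1 \right)}, so integration by parts undoes it.
F(x) = - \frac{8 \cos{\left(\frac{3 x^{2}}{2} \right)} \cos{\left(2 x + 1 \right)}}{3} is an antiderivative of f.
Check: d/dx[- \frac{8 \cos{\left(\frac{3 x^{2}}{2} \right)} \cos{\left(2 x + 1 \right)}}{3}] = 8 x \sin{\left(\frac{3 x^{2}}{2} \right)} \cos{\left(2 x + 1 \right)} + \frac{16 \sin{\left(2 x + 1 \right)} \cos{\left(\frac{3 x^{2}}{2} \right)}}{3} = f(x).
F(1) = - \frac{8 \cos{\left(\frac{3}{2} \right)} \cos{\left(3 \right)}}{3}; F(-3/2) = - \frac{8 \cos{\left(2 \right)} \cos{\left(\frac{27}{8} \right)}}{3}.
Integral = F(1) - F(-3/2) = - \frac{8 \cos{\left(\frac{3}{2} \right)} \cos{\left(3 \right)}}{3} + \frac{8 \cos{\left(2 \right)} \cos{\left(\frac{27}{8} \right)}}{3}.

Antiderivative: F(x) = - \frac{8 \cos{\left(\frac{3 x^{2}}{2} \right)} \cos{\left(2 x + 1 \right)}}{3}; value = - \frac{8 \cos{\left(\frac{3}{2} \right)} \cos{\left(3 \right)}}{3} + \frac{8 \cos{\left(2 \right)} \cos{\left(\frac{27}{8} \right)}}{3}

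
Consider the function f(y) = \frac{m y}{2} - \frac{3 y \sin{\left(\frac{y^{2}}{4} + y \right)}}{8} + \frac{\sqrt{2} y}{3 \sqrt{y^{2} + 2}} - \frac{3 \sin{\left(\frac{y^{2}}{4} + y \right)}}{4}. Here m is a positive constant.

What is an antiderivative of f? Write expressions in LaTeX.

An antiderivative is F(y) = \frac{3 m y^{2} + 4 \sqrt{2} \sqrt{y^{2} + 2} + 9 \cos{\left(\frac{y^{2}}{4} + y \right)}}{12}.

Integrate term by term and add the pieces.
Check: d/dy[\frac{3 m y^{2} + 4 \sqrt{2} \sqrt{y^{2} + 2} + 9 \cos{\left(\frac{y^{2}}{4} + y \right)}}{12}] = \frac{12 m y \sqrt{y^{2} + 2} - 9 y \sqrt{y^{2} + 2} \sin{\left(\frac{y^{2}}{4} + y \right)} + 8 \sqrt{2} y - 18 \sqrt{y^{2} + 2} \sin{\left(\frac{y^{2}}{4} + y \right)}}{24 \sqrt{y^{2} + 2}}, which equals f(y).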